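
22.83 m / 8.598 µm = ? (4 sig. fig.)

2655000

(22.83) / (8.598 × 10⁻⁶) = 2.6553 × 10⁶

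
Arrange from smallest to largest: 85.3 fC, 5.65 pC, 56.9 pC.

85.3 fC = 0.0000000000000853 C
5.65 pC = 0.00000000000565 C
56.9 pC = 0.0000000000569 C

85.3 fC < 5.65 pC < 56.9 pC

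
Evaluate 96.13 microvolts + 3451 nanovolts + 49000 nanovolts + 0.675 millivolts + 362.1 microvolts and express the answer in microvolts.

1185.681 microvolts

In microvolts:
  96.13 microvolts → 96.13
  3451 nanovolts = 3451e-3 microvolts = 3.451
  49000 nanovolts = 49000e-3 microvolts = 49
  0.675 millivolts = 0.675e3 microvolts = 675
  362.1 microvolts → 362.1
Sum: 96.13 + 3.451 + 49 + 675 + 362.1 = 1185.681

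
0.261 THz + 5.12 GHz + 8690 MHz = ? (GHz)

In GHz:
  0.261 THz = 0.261 × 10³ GHz = 261
  5.12 GHz → 5.12
  8690 MHz = 8690 × 10⁻³ GHz = 8.69
Sum: 261 + 5.12 + 8.69 = 274.81

274.81 GHz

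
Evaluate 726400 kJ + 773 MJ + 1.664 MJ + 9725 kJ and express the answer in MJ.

In MJ:
  726400 kJ = 726400 × 10^-3 MJ = 726.4
  773 MJ → 773
  1.664 MJ → 1.664
  9725 kJ = 9725 × 10^-3 MJ = 9.725
Sum: 726.4 + 773 + 1.664 + 9.725 = 1510.789

1510.789 MJ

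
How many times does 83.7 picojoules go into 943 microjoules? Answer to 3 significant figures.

11300000

(943e-6) / (83.7e-12) = 11.27e6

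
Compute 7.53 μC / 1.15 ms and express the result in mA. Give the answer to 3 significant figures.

6.55 mA

(7.53 × 10^-6) / (1.15 × 10^-3) = 6.5478 × 10^-3 A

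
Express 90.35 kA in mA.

90350000 mA

kilo = 10^3, milli = 10^-3; factor is 10^6.
90.35 × 10^6 = 90350000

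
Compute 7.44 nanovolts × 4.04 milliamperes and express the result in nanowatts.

0.0300576 nanowatts

7.44 × 10⁻⁹ × 4.04 × 10⁻³ = 30.0576 × 10⁻¹² W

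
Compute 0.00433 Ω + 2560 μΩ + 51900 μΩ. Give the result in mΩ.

58.79 mΩ

In mΩ:
  0.00433 Ω = 0.00433e3 mΩ = 4.33
  2560 μΩ = 2560e-3 mΩ = 2.56
  51900 μΩ = 51900e-3 mΩ = 51.9
Sum: 4.33 + 2.56 + 51.9 = 58.79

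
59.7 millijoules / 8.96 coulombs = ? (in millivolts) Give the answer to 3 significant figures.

(59.7 × 10^-3) / (8.96) = 6.6629 × 10^-3 V

6.66 millivolts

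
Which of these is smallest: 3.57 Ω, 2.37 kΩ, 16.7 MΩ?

3.57 Ω = 3.57 Ω
2.37 kΩ = 2370 Ω
16.7 MΩ = 16700000 Ω

3.57 Ω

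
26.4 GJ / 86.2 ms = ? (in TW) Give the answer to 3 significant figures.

0.306 TW

(26.4 × 10⁹) / (86.2 × 10⁻³) = 0.30626 × 10¹² W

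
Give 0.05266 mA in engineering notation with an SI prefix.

52.66 μA

= 52.66 × 10^-6 A; 10^-6 is micro.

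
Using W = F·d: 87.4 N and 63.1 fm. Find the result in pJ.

87.4 × 63.1 × 10^-15 = 5514.94 × 10^-15 J

5.51494 pJ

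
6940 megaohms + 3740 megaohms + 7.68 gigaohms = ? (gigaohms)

In gigaohms:
  6940 megaohms = 6940 × 10^-3 gigaohms = 6.94
  3740 megaohms = 3740 × 10^-3 gigaohms = 3.74
  7.68 gigaohms → 7.68
Sum: 6.94 + 3.74 + 7.68 = 18.36

18.36 gigaohms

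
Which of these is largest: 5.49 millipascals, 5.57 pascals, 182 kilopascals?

5.49 millipascals = 0.00549 pascals
5.57 pascals = 5.57 pascals
182 kilopascals = 182000 pascals

182 kilopascals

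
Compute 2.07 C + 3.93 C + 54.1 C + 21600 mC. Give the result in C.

In C:
  2.07 C → 2.07
  3.93 C → 3.93
  54.1 C → 54.1
  21600 mC = 21600 × 10^-3 C = 21.6
Sum: 2.07 + 3.93 + 54.1 + 21.6 = 81.7

81.7 C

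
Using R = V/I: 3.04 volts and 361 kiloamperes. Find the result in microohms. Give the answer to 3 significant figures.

(3.04) / (361 × 10^3) = 0.0084211 × 10^-3 Ω

8.42 microohms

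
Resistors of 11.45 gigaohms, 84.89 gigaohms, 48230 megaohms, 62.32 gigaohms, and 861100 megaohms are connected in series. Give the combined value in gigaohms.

In gigaohms:
  11.45 gigaohms → 11.45
  84.89 gigaohms → 84.89
  48230 megaohms = 48230e-3 gigaohms = 48.23
  62.32 gigaohms → 62.32
  861100 megaohms = 861100e-3 gigaohms = 861.1
Sum: 11.45 + 84.89 + 48.23 + 62.32 + 861.1 = 1067.99

1067.99 gigaohms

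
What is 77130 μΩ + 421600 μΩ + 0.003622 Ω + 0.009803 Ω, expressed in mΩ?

512.155 mΩ

In mΩ:
  77130 μΩ = 77130 × 10⁻³ mΩ = 77.13
  421600 μΩ = 421600 × 10⁻³ mΩ = 421.6
  0.003622 Ω = 0.003622 × 10³ mΩ = 3.622
  0.009803 Ω = 0.009803 × 10³ mΩ = 9.803
Sum: 77.13 + 421.6 + 3.622 + 9.803 = 512.155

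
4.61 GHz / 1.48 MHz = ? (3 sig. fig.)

3110

(4.61 × 10^9) / (1.48 × 10^6) = 3.115 × 10^3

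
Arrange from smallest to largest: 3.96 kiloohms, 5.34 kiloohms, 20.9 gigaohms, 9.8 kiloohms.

3.96 kiloohms < 5.34 kiloohms < 9.8 kiloohms < 20.9 gigaohms

3.96 kiloohms = 3960 ohms
5.34 kiloohms = 5340 ohms
20.9 gigaohms = 20900000000 ohms
9.8 kiloohms = 9800 ohms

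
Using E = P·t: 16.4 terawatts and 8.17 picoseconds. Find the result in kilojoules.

16.4 × 10¹² × 8.17 × 10⁻¹² = 133.988 J

0.133988 kilojoules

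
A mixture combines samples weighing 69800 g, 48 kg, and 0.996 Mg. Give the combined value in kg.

In kg:
  69800 g = 69800e-3 kg = 69.8
  48 kg → 48
  0.996 Mg = 0.996e3 kg = 996
Sum: 69.8 + 48 + 996 = 1113.8

1113.8 kg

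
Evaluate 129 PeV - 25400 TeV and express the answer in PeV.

103.6 PeV

In PeV:
  129 PeV → 129
  25400 TeV = 25400 × 10^-3 PeV = 25.4
Difference: 129 - 25.4 = 103.6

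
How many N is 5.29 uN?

micro = 1e-6, (no prefix) = 1e0; factor is 1e-6.
5.29 × 1e-6 = 0.00000529

0.00000529 N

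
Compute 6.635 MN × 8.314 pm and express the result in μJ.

55.16339 μJ

6.635e6 × 8.314e-12 = 55.16339e-6 J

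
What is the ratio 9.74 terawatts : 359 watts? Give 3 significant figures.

27100000000

(9.74e12) / (359) = 0.02713e12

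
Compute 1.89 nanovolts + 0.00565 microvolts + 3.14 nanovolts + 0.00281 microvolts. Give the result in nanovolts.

In nanovolts:
  1.89 nanovolts → 1.89
  0.00565 microvolts = 0.00565 × 10³ nanovolts = 5.65
  3.14 nanovolts → 3.14
  0.00281 microvolts = 0.00281 × 10³ nanovolts = 2.81
Sum: 1.89 + 5.65 + 3.14 + 2.81 = 13.49

13.49 nanovolts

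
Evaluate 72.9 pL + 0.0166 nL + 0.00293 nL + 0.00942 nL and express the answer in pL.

101.85 pL

In pL:
  72.9 pL → 72.9
  0.0166 nL = 0.0166e3 pL = 16.6
  0.00293 nL = 0.00293e3 pL = 2.93
  0.00942 nL = 0.00942e3 pL = 9.42
Sum: 72.9 + 16.6 + 2.93 + 9.42 = 101.85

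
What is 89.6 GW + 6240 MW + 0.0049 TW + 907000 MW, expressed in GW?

1007.74 GW

In GW:
  89.6 GW → 89.6
  6240 MW = 6240e-3 GW = 6.24
  0.0049 TW = 0.0049e3 GW = 4.9
  907000 MW = 907000e-3 GW = 907
Sum: 89.6 + 6.24 + 4.9 + 907 = 1007.74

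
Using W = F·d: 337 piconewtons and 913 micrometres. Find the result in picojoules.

337e-12 × 913e-6 = 307681e-18 J

0.307681 picojoules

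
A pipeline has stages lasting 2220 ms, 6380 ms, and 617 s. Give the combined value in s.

625.6 s

In s:
  2220 ms = 2220 × 10⁻³ s = 2.22
  6380 ms = 6380 × 10⁻³ s = 6.38
  617 s → 617
Sum: 2.22 + 6.38 + 617 = 625.6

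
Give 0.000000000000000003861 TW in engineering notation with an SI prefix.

= 3.861e-6 W; 1e-6 is micro.

3.861 uW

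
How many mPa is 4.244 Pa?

4244 mPa

(no prefix) = 10^0, milli = 10^-3; factor is 10^3.
4.244 × 10^3 = 4244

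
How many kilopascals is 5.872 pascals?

(no prefix) = 1e0, kilo = 1e3; factor is 1e-3.
5.872 × 1e-3 = 0.005872

0.005872 kilopascals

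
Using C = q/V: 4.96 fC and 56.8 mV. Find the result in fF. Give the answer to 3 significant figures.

(4.96 × 10⁻¹⁵) / (56.8 × 10⁻³) = 0.087324 × 10⁻¹² F

87.3 fF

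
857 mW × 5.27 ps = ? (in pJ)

857 × 10⁻³ × 5.27 × 10⁻¹² = 4516.39 × 10⁻¹⁵ J

4.51639 pJ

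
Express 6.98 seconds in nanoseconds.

(no prefix) = 1e0, nano = 1e-9; factor is 1e9.
6.98 × 1e9 = 6980000000

6980000000 nanoseconds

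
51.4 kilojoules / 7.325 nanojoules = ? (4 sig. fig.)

7017000000000

(51.4e3) / (7.325e-9) = 7.0171e12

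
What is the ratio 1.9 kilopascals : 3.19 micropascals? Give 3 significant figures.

596000000

(1.9 × 10³) / (3.19 × 10⁻⁶) = 0.5956 × 10⁹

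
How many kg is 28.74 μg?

0.00000002874 kg

micro = 10^-6, kilo = 10^3; factor is 10^-9.
28.74 × 10^-9 = 0.00000002874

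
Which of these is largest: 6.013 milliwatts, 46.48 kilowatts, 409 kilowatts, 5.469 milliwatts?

6.013 milliwatts = 0.006013 watts
46.48 kilowatts = 46480 watts
409 kilowatts = 409000 watts
5.469 milliwatts = 0.005469 watts

409 kilowatts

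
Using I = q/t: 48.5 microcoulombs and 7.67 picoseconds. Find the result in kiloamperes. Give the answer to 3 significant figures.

6320 kiloamperes

(48.5 × 10⁻⁶) / (7.67 × 10⁻¹²) = 6.3233 × 10⁶ A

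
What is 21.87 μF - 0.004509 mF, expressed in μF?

17.361 μF

In μF:
  21.87 μF → 21.87
  0.004509 mF = 0.004509 × 10³ μF = 4.509
Difference: 21.87 - 4.509 = 17.361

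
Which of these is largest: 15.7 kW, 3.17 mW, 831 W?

15.7 kW = 15700 W
3.17 mW = 0.00317 W
831 W = 831 W

15.7 kW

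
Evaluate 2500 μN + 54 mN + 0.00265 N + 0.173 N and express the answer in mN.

232.15 mN

In mN:
  2500 μN = 2500 × 10^-3 mN = 2.5
  54 mN → 54
  0.00265 N = 0.00265 × 10^3 mN = 2.65
  0.173 N = 0.173 × 10^3 mN = 173
Sum: 2.5 + 54 + 2.65 + 173 = 232.15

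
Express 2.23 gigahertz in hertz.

2230000000 hertz

giga = 10⁹, (no prefix) = 10⁰; factor is 10⁹.
2.23 × 10⁹ = 2230000000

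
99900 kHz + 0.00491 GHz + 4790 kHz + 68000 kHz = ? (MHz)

In MHz:
  99900 kHz = 99900 × 10⁻³ MHz = 99.9
  0.00491 GHz = 0.00491 × 10³ MHz = 4.91
  4790 kHz = 4790 × 10⁻³ MHz = 4.79
  68000 kHz = 68000 × 10⁻³ MHz = 68
Sum: 99.9 + 4.91 + 4.79 + 68 = 177.6

177.6 MHz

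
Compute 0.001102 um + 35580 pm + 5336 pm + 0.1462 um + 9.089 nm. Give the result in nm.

197.307 nm

In nm:
  0.001102 um = 0.001102 × 10^3 nm = 1.102
  35580 pm = 35580 × 10^-3 nm = 35.58
  5336 pm = 5336 × 10^-3 nm = 5.336
  0.1462 um = 0.1462 × 10^3 nm = 146.2
  9.089 nm → 9.089
Sum: 1.102 + 35.58 + 5.336 + 146.2 + 9.089 = 197.307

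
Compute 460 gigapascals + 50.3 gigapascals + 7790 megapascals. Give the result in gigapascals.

In gigapascals:
  460 gigapascals → 460
  50.3 gigapascals → 50.3
  7790 megapascals = 7790 × 10⁻³ gigapascals = 7.79
Sum: 460 + 50.3 + 7.79 = 518.09

518.09 gigapascals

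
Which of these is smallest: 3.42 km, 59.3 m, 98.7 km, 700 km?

59.3 m

3.42 km = 3420 m
59.3 m = 59.3 m
98.7 km = 98700 m
700 km = 700000 m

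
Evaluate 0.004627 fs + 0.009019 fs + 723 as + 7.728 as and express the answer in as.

744.374 as

In as:
  0.004627 fs = 0.004627 × 10³ as = 4.627
  0.009019 fs = 0.009019 × 10³ as = 9.019
  723 as → 723
  7.728 as → 7.728
Sum: 4.627 + 9.019 + 723 + 7.728 = 744.374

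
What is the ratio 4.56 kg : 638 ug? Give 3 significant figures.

7150000

(4.56 × 10³) / (638 × 10⁻⁶) = 0.007147 × 10⁹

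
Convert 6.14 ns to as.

6140000000 as

nano = 10⁻⁹, atto = 10⁻¹⁸; factor is 10⁹.
6.14 × 10⁹ = 6140000000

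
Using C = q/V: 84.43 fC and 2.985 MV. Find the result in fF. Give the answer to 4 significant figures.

(84.43 × 10^-15) / (2.985 × 10^6) = 28.2848 × 10^-21 F

0.00002828 fF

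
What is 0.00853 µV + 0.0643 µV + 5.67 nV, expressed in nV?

78.5 nV

In nV:
  0.00853 µV = 0.00853e3 nV = 8.53
  0.0643 µV = 0.0643e3 nV = 64.3
  5.67 nV → 5.67
Sum: 8.53 + 64.3 + 5.67 = 78.5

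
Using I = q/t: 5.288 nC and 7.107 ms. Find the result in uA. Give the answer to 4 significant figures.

0.7441 uA

(5.288 × 10^-9) / (7.107 × 10^-3) = 0.744055 × 10^-6 A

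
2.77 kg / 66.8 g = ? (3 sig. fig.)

(2.77 × 10³) / (66.8) = 0.04147 × 10³

41.5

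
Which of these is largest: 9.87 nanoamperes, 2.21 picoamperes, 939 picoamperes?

9.87 nanoamperes

9.87 nanoamperes = 0.00000000987 amperes
2.21 picoamperes = 0.00000000000221 amperes
939 picoamperes = 0.000000000939 amperes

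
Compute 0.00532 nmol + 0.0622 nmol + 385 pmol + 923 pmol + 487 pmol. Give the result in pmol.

In pmol:
  0.00532 nmol = 0.00532e3 pmol = 5.32
  0.0622 nmol = 0.0622e3 pmol = 62.2
  385 pmol → 385
  923 pmol → 923
  487 pmol → 487
Sum: 5.32 + 62.2 + 385 + 923 + 487 = 1862.52

1862.52 pmol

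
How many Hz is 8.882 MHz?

mega = 1e6, (no prefix) = 1e0; factor is 1e6.
8.882 × 1e6 = 8882000

8882000 Hz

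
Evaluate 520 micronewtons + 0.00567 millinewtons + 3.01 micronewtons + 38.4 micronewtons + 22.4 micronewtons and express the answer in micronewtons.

589.48 micronewtons

In micronewtons:
  520 micronewtons → 520
  0.00567 millinewtons = 0.00567 × 10³ micronewtons = 5.67
  3.01 micronewtons → 3.01
  38.4 micronewtons → 38.4
  22.4 micronewtons → 22.4
Sum: 520 + 5.67 + 3.01 + 38.4 + 22.4 = 589.48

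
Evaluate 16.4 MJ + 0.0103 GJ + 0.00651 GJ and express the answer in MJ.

In MJ:
  16.4 MJ → 16.4
  0.0103 GJ = 0.0103e3 MJ = 10.3
  0.00651 GJ = 0.00651e3 MJ = 6.51
Sum: 16.4 + 10.3 + 6.51 = 33.21

33.21 MJ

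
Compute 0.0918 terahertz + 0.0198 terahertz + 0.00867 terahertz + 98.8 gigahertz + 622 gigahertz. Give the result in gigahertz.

In gigahertz:
  0.0918 terahertz = 0.0918e3 gigahertz = 91.8
  0.0198 terahertz = 0.0198e3 gigahertz = 19.8
  0.00867 terahertz = 0.00867e3 gigahertz = 8.67
  98.8 gigahertz → 98.8
  622 gigahertz → 622
Sum: 91.8 + 19.8 + 8.67 + 98.8 + 622 = 841.07

841.07 gigahertz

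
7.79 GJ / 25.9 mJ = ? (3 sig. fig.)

301000000000

(7.79 × 10⁹) / (25.9 × 10⁻³) = 0.3008 × 10¹²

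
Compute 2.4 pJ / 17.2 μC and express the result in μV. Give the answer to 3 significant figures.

0.140 μV

(2.4 × 10⁻¹²) / (17.2 × 10⁻⁶) = 0.13953 × 10⁻⁶ V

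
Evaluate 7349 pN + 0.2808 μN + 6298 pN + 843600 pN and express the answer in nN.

In nN:
  7349 pN = 7349 × 10⁻³ nN = 7.349
  0.2808 μN = 0.2808 × 10³ nN = 280.8
  6298 pN = 6298 × 10⁻³ nN = 6.298
  843600 pN = 843600 × 10⁻³ nN = 843.6
Sum: 7.349 + 280.8 + 6.298 + 843.6 = 1138.047

1138.047 nN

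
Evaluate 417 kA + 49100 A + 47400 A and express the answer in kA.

In kA:
  417 kA → 417
  49100 A = 49100 × 10⁻³ kA = 49.1
  47400 A = 47400 × 10⁻³ kA = 47.4
Sum: 417 + 49.1 + 47.4 = 513.5

513.5 kA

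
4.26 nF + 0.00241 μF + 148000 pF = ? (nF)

154.67 nF

In nF:
  4.26 nF → 4.26
  0.00241 μF = 0.00241 × 10³ nF = 2.41
  148000 pF = 148000 × 10⁻³ nF = 148
Sum: 4.26 + 2.41 + 148 = 154.67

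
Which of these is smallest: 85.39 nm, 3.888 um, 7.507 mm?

85.39 nm

85.39 nm = 0.00000008539 m
3.888 um = 0.000003888 m
7.507 mm = 0.007507 m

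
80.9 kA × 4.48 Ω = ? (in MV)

0.362432 MV

80.9 × 10³ × 4.48 = 362.432 × 10³ V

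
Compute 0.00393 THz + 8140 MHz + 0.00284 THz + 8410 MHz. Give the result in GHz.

In GHz:
  0.00393 THz = 0.00393 × 10³ GHz = 3.93
  8140 MHz = 8140 × 10⁻³ GHz = 8.14
  0.00284 THz = 0.00284 × 10³ GHz = 2.84
  8410 MHz = 8410 × 10⁻³ GHz = 8.41
Sum: 3.93 + 8.14 + 2.84 + 8.41 = 23.32

23.32 GHz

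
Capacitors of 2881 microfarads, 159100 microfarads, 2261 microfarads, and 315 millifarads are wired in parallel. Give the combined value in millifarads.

In millifarads:
  2881 microfarads = 2881 × 10⁻³ millifarads = 2.881
  159100 microfarads = 159100 × 10⁻³ millifarads = 159.1
  2261 microfarads = 2261 × 10⁻³ millifarads = 2.261
  315 millifarads → 315
Sum: 2.881 + 159.1 + 2.261 + 315 = 479.242

479.242 millifarads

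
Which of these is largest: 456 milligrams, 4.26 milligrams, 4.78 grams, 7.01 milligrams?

456 milligrams = 0.456 grams
4.26 milligrams = 0.00426 grams
4.78 grams = 4.78 grams
7.01 milligrams = 0.00701 grams

4.78 grams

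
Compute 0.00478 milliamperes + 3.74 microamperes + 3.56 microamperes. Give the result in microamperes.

12.08 microamperes

In microamperes:
  0.00478 milliamperes = 0.00478 × 10³ microamperes = 4.78
  3.74 microamperes → 3.74
  3.56 microamperes → 3.56
Sum: 4.78 + 3.74 + 3.56 = 12.08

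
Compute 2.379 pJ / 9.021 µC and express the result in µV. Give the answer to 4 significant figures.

0.2637 µV

(2.379 × 10⁻¹²) / (9.021 × 10⁻⁶) = 0.263718 × 10⁻⁶ V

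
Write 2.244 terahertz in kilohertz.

2244000000 kilohertz

tera = 10¹², kilo = 10³; factor is 10⁹.
2.244 × 10⁹ = 2244000000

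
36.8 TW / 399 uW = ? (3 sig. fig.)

(36.8 × 10¹²) / (399 × 10⁻⁶) = 0.09223 × 10¹⁸

92200000000000000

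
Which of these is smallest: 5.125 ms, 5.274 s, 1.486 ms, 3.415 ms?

5.125 ms = 0.005125 s
5.274 s = 5.274 s
1.486 ms = 0.001486 s
3.415 ms = 0.003415 s

1.486 ms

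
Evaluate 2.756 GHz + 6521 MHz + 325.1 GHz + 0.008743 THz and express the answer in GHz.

In GHz:
  2.756 GHz → 2.756
  6521 MHz = 6521 × 10^-3 GHz = 6.521
  325.1 GHz → 325.1
  0.008743 THz = 0.008743 × 10^3 GHz = 8.743
Sum: 2.756 + 6.521 + 325.1 + 8.743 = 343.12

343.12 GHz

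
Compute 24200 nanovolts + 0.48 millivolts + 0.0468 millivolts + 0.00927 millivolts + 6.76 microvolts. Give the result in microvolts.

In microvolts:
  24200 nanovolts = 24200 × 10⁻³ microvolts = 24.2
  0.48 millivolts = 0.48 × 10³ microvolts = 480
  0.0468 millivolts = 0.0468 × 10³ microvolts = 46.8
  0.00927 millivolts = 0.00927 × 10³ microvolts = 9.27
  6.76 microvolts → 6.76
Sum: 24.2 + 480 + 46.8 + 9.27 + 6.76 = 567.03

567.03 microvolts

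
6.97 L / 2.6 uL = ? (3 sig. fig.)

(6.97) / (2.6 × 10⁻⁶) = 2.681 × 10⁶

2680000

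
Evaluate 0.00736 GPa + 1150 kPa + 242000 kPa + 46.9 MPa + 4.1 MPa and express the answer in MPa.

In MPa:
  0.00736 GPa = 0.00736 × 10³ MPa = 7.36
  1150 kPa = 1150 × 10⁻³ MPa = 1.15
  242000 kPa = 242000 × 10⁻³ MPa = 242
  46.9 MPa → 46.9
  4.1 MPa → 4.1
Sum: 7.36 + 1.15 + 242 + 46.9 + 4.1 = 301.51

301.51 MPa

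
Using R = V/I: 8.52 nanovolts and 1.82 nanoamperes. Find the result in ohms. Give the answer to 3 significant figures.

4.68 ohms

(8.52 × 10^-9) / (1.82 × 10^-9) = 4.6813 Ω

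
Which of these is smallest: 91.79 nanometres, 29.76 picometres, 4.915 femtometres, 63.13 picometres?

91.79 nanometres = 0.00000009179 metres
29.76 picometres = 0.00000000002976 metres
4.915 femtometres = 0.000000000000004915 metres
63.13 picometres = 0.00000000006313 metres

4.915 femtometres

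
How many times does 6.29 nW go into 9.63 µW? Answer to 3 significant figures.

1530

(9.63 × 10^-6) / (6.29 × 10^-9) = 1.531 × 10^3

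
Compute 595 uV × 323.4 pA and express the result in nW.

595 × 10⁻⁶ × 323.4 × 10⁻¹² = 192423 × 10⁻¹⁸ W

0.000192423 nW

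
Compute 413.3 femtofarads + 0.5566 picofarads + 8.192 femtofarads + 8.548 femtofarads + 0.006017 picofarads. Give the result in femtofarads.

In femtofarads:
  413.3 femtofarads → 413.3
  0.5566 picofarads = 0.5566 × 10^3 femtofarads = 556.6
  8.192 femtofarads → 8.192
  8.548 femtofarads → 8.548
  0.006017 picofarads = 0.006017 × 10^3 femtofarads = 6.017
Sum: 413.3 + 556.6 + 8.192 + 8.548 + 6.017 = 992.657

992.657 femtofarads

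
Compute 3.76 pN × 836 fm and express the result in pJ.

0.00000000000314336 pJ

3.76e-12 × 836e-15 = 3143.36e-27 J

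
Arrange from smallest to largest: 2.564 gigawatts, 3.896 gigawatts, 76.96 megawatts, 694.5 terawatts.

76.96 megawatts < 2.564 gigawatts < 3.896 gigawatts < 694.5 terawatts

2.564 gigawatts = 2564000000 watts
3.896 gigawatts = 3896000000 watts
76.96 megawatts = 76960000 watts
694.5 terawatts = 694500000000000 watts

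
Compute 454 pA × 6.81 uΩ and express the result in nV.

0.00000309174 nV

454 × 10⁻¹² × 6.81 × 10⁻⁶ = 3091.74 × 10⁻¹⁸ V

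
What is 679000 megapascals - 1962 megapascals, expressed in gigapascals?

677.038 gigapascals

In gigapascals:
  679000 megapascals = 679000e-3 gigapascals = 679
  1962 megapascals = 1962e-3 gigapascals = 1.962
Difference: 679 - 1.962 = 677.038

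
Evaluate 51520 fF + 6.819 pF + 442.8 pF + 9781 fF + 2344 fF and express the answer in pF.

513.264 pF

In pF:
  51520 fF = 51520e-3 pF = 51.52
  6.819 pF → 6.819
  442.8 pF → 442.8
  9781 fF = 9781e-3 pF = 9.781
  2344 fF = 2344e-3 pF = 2.344
Sum: 51.52 + 6.819 + 442.8 + 9.781 + 2.344 = 513.264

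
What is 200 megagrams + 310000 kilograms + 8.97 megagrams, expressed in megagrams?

518.97 megagrams

In megagrams:
  200 megagrams → 200
  310000 kilograms = 310000e-3 megagrams = 310
  8.97 megagrams → 8.97
Sum: 200 + 310 + 8.97 = 518.97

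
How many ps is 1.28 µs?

micro = 10⁻⁶, pico = 10⁻¹²; factor is 10⁶.
1.28 × 10⁶ = 1280000

1280000 ps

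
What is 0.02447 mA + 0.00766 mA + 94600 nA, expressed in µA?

126.73 µA

In µA:
  0.02447 mA = 0.02447e3 µA = 24.47
  0.00766 mA = 0.00766e3 µA = 7.66
  94600 nA = 94600e-3 µA = 94.6
Sum: 24.47 + 7.66 + 94.6 = 126.73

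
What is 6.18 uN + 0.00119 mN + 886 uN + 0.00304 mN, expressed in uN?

896.41 uN

In uN:
  6.18 uN → 6.18
  0.00119 mN = 0.00119 × 10^3 uN = 1.19
  886 uN → 886
  0.00304 mN = 0.00304 × 10^3 uN = 3.04
Sum: 6.18 + 1.19 + 886 + 3.04 = 896.41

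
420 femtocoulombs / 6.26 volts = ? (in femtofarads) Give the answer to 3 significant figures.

67.1 femtofarads

(420 × 10^-15) / (6.26) = 67.093 × 10^-15 F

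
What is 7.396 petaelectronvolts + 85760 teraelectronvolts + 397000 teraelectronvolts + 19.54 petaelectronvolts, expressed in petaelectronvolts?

509.696 petaelectronvolts

In petaelectronvolts:
  7.396 petaelectronvolts → 7.396
  85760 teraelectronvolts = 85760 × 10⁻³ petaelectronvolts = 85.76
  397000 teraelectronvolts = 397000 × 10⁻³ petaelectronvolts = 397
  19.54 petaelectronvolts → 19.54
Sum: 7.396 + 85.76 + 397 + 19.54 = 509.696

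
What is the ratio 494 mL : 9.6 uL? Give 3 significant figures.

(494 × 10⁻³) / (9.6 × 10⁻⁶) = 51.46 × 10³

51500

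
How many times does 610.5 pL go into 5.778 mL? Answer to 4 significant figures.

9464000

(5.778 × 10⁻³) / (610.5 × 10⁻¹²) = 0.0094644 × 10⁹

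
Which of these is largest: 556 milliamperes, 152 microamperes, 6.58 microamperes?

556 milliamperes

556 milliamperes = 0.556 amperes
152 microamperes = 0.000152 amperes
6.58 microamperes = 0.00000658 amperes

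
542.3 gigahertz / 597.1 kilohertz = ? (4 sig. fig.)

908200

(542.3e9) / (597.1e3) = 0.90822e6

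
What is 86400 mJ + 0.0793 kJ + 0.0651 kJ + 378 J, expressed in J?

In J:
  86400 mJ = 86400 × 10^-3 J = 86.4
  0.0793 kJ = 0.0793 × 10^3 J = 79.3
  0.0651 kJ = 0.0651 × 10^3 J = 65.1
  378 J → 378
Sum: 86.4 + 79.3 + 65.1 + 378 = 608.8

608.8 J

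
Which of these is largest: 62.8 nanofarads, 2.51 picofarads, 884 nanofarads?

884 nanofarads

62.8 nanofarads = 0.0000000628 farads
2.51 picofarads = 0.00000000000251 farads
884 nanofarads = 0.000000884 farads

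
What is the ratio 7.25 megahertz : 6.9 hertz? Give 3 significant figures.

1050000

(7.25 × 10^6) / (6.9) = 1.051 × 10^6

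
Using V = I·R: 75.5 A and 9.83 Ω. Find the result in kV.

75.5 × 9.83 = 742.165 V

0.742165 kV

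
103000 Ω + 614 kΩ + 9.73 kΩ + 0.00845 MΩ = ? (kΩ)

In kΩ:
  103000 Ω = 103000 × 10⁻³ kΩ = 103
  614 kΩ → 614
  9.73 kΩ → 9.73
  0.00845 MΩ = 0.00845 × 10³ kΩ = 8.45
Sum: 103 + 614 + 9.73 + 8.45 = 735.18

735.18 kΩ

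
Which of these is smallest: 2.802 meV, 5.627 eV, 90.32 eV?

2.802 meV

2.802 meV = 0.002802 eV
5.627 eV = 5.627 eV
90.32 eV = 90.32 eV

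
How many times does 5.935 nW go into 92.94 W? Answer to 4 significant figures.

(92.94) / (5.935 × 10⁻⁹) = 15.66 × 10⁹

15660000000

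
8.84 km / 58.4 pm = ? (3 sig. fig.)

(8.84 × 10^3) / (58.4 × 10^-12) = 0.1514 × 10^15

151000000000000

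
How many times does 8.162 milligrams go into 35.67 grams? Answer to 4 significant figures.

4370

(35.67) / (8.162 × 10⁻³) = 4.3703 × 10³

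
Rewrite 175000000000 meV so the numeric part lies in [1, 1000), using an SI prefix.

= 175e6 eV; 1e6 is mega.

175 MeV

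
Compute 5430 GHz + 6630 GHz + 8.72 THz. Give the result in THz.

20.78 THz

In THz:
  5430 GHz = 5430 × 10^-3 THz = 5.43
  6630 GHz = 6630 × 10^-3 THz = 6.63
  8.72 THz → 8.72
Sum: 5.43 + 6.63 + 8.72 = 20.78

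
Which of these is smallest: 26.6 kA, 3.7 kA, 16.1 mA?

26.6 kA = 26600 A
3.7 kA = 3700 A
16.1 mA = 0.0161 A

16.1 mA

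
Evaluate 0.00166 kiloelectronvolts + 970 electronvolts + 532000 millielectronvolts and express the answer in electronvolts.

In electronvolts:
  0.00166 kiloelectronvolts = 0.00166 × 10^3 electronvolts = 1.66
  970 electronvolts → 970
  532000 millielectronvolts = 532000 × 10^-3 electronvolts = 532
Sum: 1.66 + 970 + 532 = 1503.66

1503.66 electronvolts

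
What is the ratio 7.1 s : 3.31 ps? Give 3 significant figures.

(7.1) / (3.31 × 10⁻¹²) = 2.145 × 10¹²

2150000000000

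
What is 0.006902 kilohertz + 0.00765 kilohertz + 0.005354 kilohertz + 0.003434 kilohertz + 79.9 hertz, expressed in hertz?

103.24 hertz

In hertz:
  0.006902 kilohertz = 0.006902e3 hertz = 6.902
  0.00765 kilohertz = 0.00765e3 hertz = 7.65
  0.005354 kilohertz = 0.005354e3 hertz = 5.354
  0.003434 kilohertz = 0.003434e3 hertz = 3.434
  79.9 hertz → 79.9
Sum: 6.902 + 7.65 + 5.354 + 3.434 + 79.9 = 103.24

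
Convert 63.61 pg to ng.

0.06361 ng

pico = 1e-12, nano = 1e-9; factor is 1e-3.
63.61 × 1e-3 = 0.06361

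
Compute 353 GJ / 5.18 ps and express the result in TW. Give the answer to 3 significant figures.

(353e9) / (5.18e-12) = 68.147e21 W

68100000000 TW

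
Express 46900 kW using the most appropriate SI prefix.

= 46.9e6 W; 1e6 is mega.

46.9 MW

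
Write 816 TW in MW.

816000000 MW

tera = 10^12, mega = 10^6; factor is 10^6.
816 × 10^6 = 816000000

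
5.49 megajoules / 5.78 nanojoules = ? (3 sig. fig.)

950000000000000

(5.49 × 10⁶) / (5.78 × 10⁻⁹) = 0.9498 × 10¹⁵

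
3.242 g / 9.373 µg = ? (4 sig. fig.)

(3.242) / (9.373e-6) = 0.34589e6

345900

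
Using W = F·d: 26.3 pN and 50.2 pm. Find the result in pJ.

0.00000000132026 pJ

26.3e-12 × 50.2e-12 = 1320.26e-24 J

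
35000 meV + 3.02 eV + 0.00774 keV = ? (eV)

45.76 eV

In eV:
  35000 meV = 35000 × 10^-3 eV = 35
  3.02 eV → 3.02
  0.00774 keV = 0.00774 × 10^3 eV = 7.74
Sum: 35 + 3.02 + 7.74 = 45.76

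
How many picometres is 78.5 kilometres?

kilo = 10^3, pico = 10^-12; factor is 10^15.
78.5 × 10^15 = 78500000000000000

78500000000000000 picometres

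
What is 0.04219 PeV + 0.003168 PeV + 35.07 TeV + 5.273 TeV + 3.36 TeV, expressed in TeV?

In TeV:
  0.04219 PeV = 0.04219e3 TeV = 42.19
  0.003168 PeV = 0.003168e3 TeV = 3.168
  35.07 TeV → 35.07
  5.273 TeV → 5.273
  3.36 TeV → 3.36
Sum: 42.19 + 3.168 + 35.07 + 5.273 + 3.36 = 89.061

89.061 TeV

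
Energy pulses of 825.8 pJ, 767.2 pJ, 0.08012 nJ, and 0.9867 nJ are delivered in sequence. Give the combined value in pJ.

In pJ:
  825.8 pJ → 825.8
  767.2 pJ → 767.2
  0.08012 nJ = 0.08012 × 10^3 pJ = 80.12
  0.9867 nJ = 0.9867 × 10^3 pJ = 986.7
Sum: 825.8 + 767.2 + 80.12 + 986.7 = 2659.82

2659.82 pJ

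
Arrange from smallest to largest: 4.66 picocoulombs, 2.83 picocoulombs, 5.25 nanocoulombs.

4.66 picocoulombs = 0.00000000000466 coulombs
2.83 picocoulombs = 0.00000000000283 coulombs
5.25 nanocoulombs = 0.00000000525 coulombs

2.83 picocoulombs < 4.66 picocoulombs < 5.25 nanocoulombs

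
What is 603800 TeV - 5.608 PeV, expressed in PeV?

In PeV:
  603800 TeV = 603800 × 10⁻³ PeV = 603.8
  5.608 PeV → 5.608
Difference: 603.8 - 5.608 = 598.192

598.192 PeV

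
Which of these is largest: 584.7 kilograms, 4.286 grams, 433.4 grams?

584.7 kilograms

584.7 kilograms = 584700 grams
4.286 grams = 4.286 grams
433.4 grams = 433.4 grams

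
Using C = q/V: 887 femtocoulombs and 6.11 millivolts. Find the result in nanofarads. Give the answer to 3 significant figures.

(887 × 10⁻¹⁵) / (6.11 × 10⁻³) = 145.17 × 10⁻¹² F

0.145 nanofarads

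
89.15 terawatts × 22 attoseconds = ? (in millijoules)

89.15 × 10^12 × 22 × 10^-18 = 1961.3 × 10^-6 J

1.9613 millijoules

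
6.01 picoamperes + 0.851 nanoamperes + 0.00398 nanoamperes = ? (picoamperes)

860.99 picoamperes

In picoamperes:
  6.01 picoamperes → 6.01
  0.851 nanoamperes = 0.851 × 10^3 picoamperes = 851
  0.00398 nanoamperes = 0.00398 × 10^3 picoamperes = 3.98
Sum: 6.01 + 851 + 3.98 = 860.99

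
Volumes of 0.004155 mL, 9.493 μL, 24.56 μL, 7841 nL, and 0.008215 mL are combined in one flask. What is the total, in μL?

In μL:
  0.004155 mL = 0.004155 × 10^3 μL = 4.155
  9.493 μL → 9.493
  24.56 μL → 24.56
  7841 nL = 7841 × 10^-3 μL = 7.841
  0.008215 mL = 0.008215 × 10^3 μL = 8.215
Sum: 4.155 + 9.493 + 24.56 + 7.841 + 8.215 = 54.264

54.264 μL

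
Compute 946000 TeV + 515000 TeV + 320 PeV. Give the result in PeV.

In PeV:
  946000 TeV = 946000 × 10⁻³ PeV = 946
  515000 TeV = 515000 × 10⁻³ PeV = 515
  320 PeV → 320
Sum: 946 + 515 + 320 = 1781

1781 PeV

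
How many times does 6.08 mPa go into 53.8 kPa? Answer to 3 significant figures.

(53.8e3) / (6.08e-3) = 8.849e6

8850000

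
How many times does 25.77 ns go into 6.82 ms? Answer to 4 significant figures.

(6.82e-3) / (25.77e-9) = 0.26465e6

264600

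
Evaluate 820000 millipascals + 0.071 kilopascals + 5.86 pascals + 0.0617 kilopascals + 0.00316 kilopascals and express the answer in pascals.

961.72 pascals

In pascals:
  820000 millipascals = 820000 × 10⁻³ pascals = 820
  0.071 kilopascals = 0.071 × 10³ pascals = 71
  5.86 pascals → 5.86
  0.0617 kilopascals = 0.0617 × 10³ pascals = 61.7
  0.00316 kilopascals = 0.00316 × 10³ pascals = 3.16
Sum: 820 + 71 + 5.86 + 61.7 + 3.16 = 961.72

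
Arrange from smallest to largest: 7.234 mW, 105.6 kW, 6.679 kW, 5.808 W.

7.234 mW < 5.808 W < 6.679 kW < 105.6 kW

7.234 mW = 0.007234 W
105.6 kW = 105600 W
6.679 kW = 6679 W
5.808 W = 5.808 W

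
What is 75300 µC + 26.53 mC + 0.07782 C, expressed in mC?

In mC:
  75300 µC = 75300e-3 mC = 75.3
  26.53 mC → 26.53
  0.07782 C = 0.07782e3 mC = 77.82
Sum: 75.3 + 26.53 + 77.82 = 179.65

179.65 mC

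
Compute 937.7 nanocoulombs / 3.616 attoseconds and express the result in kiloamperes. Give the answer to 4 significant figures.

259300000 kiloamperes

(937.7 × 10⁻⁹) / (3.616 × 10⁻¹⁸) = 259.32 × 10⁹ A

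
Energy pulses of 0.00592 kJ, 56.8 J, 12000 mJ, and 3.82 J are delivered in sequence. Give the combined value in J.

In J:
  0.00592 kJ = 0.00592 × 10³ J = 5.92
  56.8 J → 56.8
  12000 mJ = 12000 × 10⁻³ J = 12
  3.82 J → 3.82
Sum: 5.92 + 56.8 + 12 + 3.82 = 78.54

78.54 J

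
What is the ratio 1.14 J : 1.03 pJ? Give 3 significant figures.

1110000000000

(1.14) / (1.03 × 10⁻¹²) = 1.107 × 10¹²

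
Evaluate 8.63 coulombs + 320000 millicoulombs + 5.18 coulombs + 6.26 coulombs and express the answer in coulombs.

340.07 coulombs

In coulombs:
  8.63 coulombs → 8.63
  320000 millicoulombs = 320000 × 10⁻³ coulombs = 320
  5.18 coulombs → 5.18
  6.26 coulombs → 6.26
Sum: 8.63 + 320 + 5.18 + 6.26 = 340.07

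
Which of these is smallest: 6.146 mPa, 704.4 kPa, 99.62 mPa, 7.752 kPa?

6.146 mPa

6.146 mPa = 0.006146 Pa
704.4 kPa = 704400 Pa
99.62 mPa = 0.09962 Pa
7.752 kPa = 7752 Pa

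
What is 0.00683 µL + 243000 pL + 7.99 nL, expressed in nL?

257.82 nL

In nL:
  0.00683 µL = 0.00683 × 10^3 nL = 6.83
  243000 pL = 243000 × 10^-3 nL = 243
  7.99 nL → 7.99
Sum: 6.83 + 243 + 7.99 = 257.82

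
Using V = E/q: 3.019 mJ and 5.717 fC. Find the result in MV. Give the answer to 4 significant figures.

(3.019e-3) / (5.717e-15) = 0.528074e12 V

528100 MV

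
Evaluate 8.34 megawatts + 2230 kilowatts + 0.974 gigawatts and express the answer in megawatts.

984.57 megawatts

In megawatts:
  8.34 megawatts → 8.34
  2230 kilowatts = 2230 × 10⁻³ megawatts = 2.23
  0.974 gigawatts = 0.974 × 10³ megawatts = 974
Sum: 8.34 + 2.23 + 974 = 984.57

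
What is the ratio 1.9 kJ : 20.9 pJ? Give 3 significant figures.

(1.9 × 10^3) / (20.9 × 10^-12) = 0.09091 × 10^15

90900000000000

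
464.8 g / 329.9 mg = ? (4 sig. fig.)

(464.8) / (329.9 × 10⁻³) = 1.4089 × 10³

1409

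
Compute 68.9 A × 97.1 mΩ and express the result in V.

6.69019 V

68.9 × 97.1 × 10^-3 = 6690.19 × 10^-3 V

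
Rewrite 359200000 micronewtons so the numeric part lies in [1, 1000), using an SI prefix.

= 359.2 newtons; mantissa already in [1, 1000).

359.2 newtons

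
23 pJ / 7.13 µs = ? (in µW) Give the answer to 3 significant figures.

3.23 µW

(23 × 10^-12) / (7.13 × 10^-6) = 3.2258 × 10^-6 W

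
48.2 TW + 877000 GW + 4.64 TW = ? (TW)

In TW:
  48.2 TW → 48.2
  877000 GW = 877000e-3 TW = 877
  4.64 TW → 4.64
Sum: 48.2 + 877 + 4.64 = 929.84

929.84 TW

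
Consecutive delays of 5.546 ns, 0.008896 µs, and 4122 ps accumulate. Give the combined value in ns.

In ns:
  5.546 ns → 5.546
  0.008896 µs = 0.008896 × 10³ ns = 8.896
  4122 ps = 4122 × 10⁻³ ns = 4.122
Sum: 5.546 + 8.896 + 4.122 = 18.564

18.564 ns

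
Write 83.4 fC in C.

femto = 1e-15, (no prefix) = 1e0; factor is 1e-15.
83.4 × 1e-15 = 0.0000000000000834

0.0000000000000834 C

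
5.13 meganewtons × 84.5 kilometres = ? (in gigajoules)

433.485 gigajoules

5.13 × 10^6 × 84.5 × 10^3 = 433.485 × 10^9 J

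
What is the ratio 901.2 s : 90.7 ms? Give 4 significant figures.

9936

(901.2) / (90.7e-3) = 9.9361e3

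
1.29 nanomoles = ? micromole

0.00129 micromoles

nano = 1e-9, micro = 1e-6; factor is 1e-3.
1.29 × 1e-3 = 0.00129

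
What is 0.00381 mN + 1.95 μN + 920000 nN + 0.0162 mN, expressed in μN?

In μN:
  0.00381 mN = 0.00381 × 10^3 μN = 3.81
  1.95 μN → 1.95
  920000 nN = 920000 × 10^-3 μN = 920
  0.0162 mN = 0.0162 × 10^3 μN = 16.2
Sum: 3.81 + 1.95 + 920 + 16.2 = 941.96

941.96 μN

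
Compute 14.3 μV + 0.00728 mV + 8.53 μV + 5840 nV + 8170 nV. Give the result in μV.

44.12 μV

In μV:
  14.3 μV → 14.3
  0.00728 mV = 0.00728 × 10³ μV = 7.28
  8.53 μV → 8.53
  5840 nV = 5840 × 10⁻³ μV = 5.84
  8170 nV = 8170 × 10⁻³ μV = 8.17
Sum: 14.3 + 7.28 + 8.53 + 5.84 + 8.17 = 44.12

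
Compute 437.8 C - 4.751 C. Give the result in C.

433.049 C

In C:
  437.8 C → 437.8
  4.751 C → 4.751
Difference: 437.8 - 4.751 = 433.049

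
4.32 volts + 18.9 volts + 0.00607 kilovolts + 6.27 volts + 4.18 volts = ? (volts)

In volts:
  4.32 volts → 4.32
  18.9 volts → 18.9
  0.00607 kilovolts = 0.00607 × 10^3 volts = 6.07
  6.27 volts → 6.27
  4.18 volts → 4.18
Sum: 4.32 + 18.9 + 6.07 + 6.27 + 4.18 = 39.74

39.74 volts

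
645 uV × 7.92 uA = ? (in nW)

645 × 10⁻⁶ × 7.92 × 10⁻⁶ = 5108.4 × 10⁻¹² W

5.1084 nW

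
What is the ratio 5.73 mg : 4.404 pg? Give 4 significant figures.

1301000000

(5.73 × 10^-3) / (4.404 × 10^-12) = 1.3011 × 10^9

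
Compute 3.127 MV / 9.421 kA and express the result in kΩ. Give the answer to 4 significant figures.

(3.127 × 10⁶) / (9.421 × 10³) = 0.331918 × 10³ Ω

0.3319 kΩ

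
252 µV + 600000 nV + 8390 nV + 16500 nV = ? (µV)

876.89 µV

In µV:
  252 µV → 252
  600000 nV = 600000e-3 µV = 600
  8390 nV = 8390e-3 µV = 8.39
  16500 nV = 16500e-3 µV = 16.5
Sum: 252 + 600 + 8.39 + 16.5 = 876.89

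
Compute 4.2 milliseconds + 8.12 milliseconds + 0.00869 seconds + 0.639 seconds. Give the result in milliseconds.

660.01 milliseconds

In milliseconds:
  4.2 milliseconds → 4.2
  8.12 milliseconds → 8.12
  0.00869 seconds = 0.00869 × 10^3 milliseconds = 8.69
  0.639 seconds = 0.639 × 10^3 milliseconds = 639
Sum: 4.2 + 8.12 + 8.69 + 639 = 660.01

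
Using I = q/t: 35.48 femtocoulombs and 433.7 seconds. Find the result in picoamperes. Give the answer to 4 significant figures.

(35.48 × 10⁻¹⁵) / (433.7) = 0.0818077 × 10⁻¹⁵ A

0.00008181 picoamperes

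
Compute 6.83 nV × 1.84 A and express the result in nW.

6.83 × 10^-9 × 1.84 = 12.5672 × 10^-9 W

12.5672 nW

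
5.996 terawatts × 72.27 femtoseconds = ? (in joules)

0.43333092 joules

5.996e12 × 72.27e-15 = 433.33092e-3 J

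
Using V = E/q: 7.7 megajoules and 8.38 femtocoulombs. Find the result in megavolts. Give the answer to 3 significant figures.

919000000000000 megavolts

(7.7 × 10^6) / (8.38 × 10^-15) = 0.91885 × 10^21 V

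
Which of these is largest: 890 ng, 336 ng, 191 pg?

890 ng

890 ng = 0.00000089 g
336 ng = 0.000000336 g
191 pg = 0.000000000191 g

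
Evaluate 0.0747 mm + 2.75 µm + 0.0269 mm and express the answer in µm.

In µm:
  0.0747 mm = 0.0747e3 µm = 74.7
  2.75 µm → 2.75
  0.0269 mm = 0.0269e3 µm = 26.9
Sum: 74.7 + 2.75 + 26.9 = 104.35

104.35 µm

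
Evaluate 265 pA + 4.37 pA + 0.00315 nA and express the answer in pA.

In pA:
  265 pA → 265
  4.37 pA → 4.37
  0.00315 nA = 0.00315e3 pA = 3.15
Sum: 265 + 4.37 + 3.15 = 272.52

272.52 pA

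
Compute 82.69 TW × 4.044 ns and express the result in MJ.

82.69e12 × 4.044e-9 = 334.39836e3 J

0.33439836 MJ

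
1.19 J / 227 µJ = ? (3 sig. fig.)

5240

(1.19) / (227 × 10^-6) = 0.005242 × 10^6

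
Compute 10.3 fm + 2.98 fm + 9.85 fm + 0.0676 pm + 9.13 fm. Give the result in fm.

In fm:
  10.3 fm → 10.3
  2.98 fm → 2.98
  9.85 fm → 9.85
  0.0676 pm = 0.0676e3 fm = 67.6
  9.13 fm → 9.13
Sum: 10.3 + 2.98 + 9.85 + 67.6 + 9.13 = 99.86

99.86 fm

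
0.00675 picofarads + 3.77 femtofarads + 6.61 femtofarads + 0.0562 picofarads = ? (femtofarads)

In femtofarads:
  0.00675 picofarads = 0.00675 × 10³ femtofarads = 6.75
  3.77 femtofarads → 3.77
  6.61 femtofarads → 6.61
  0.0562 picofarads = 0.0562 × 10³ femtofarads = 56.2
Sum: 6.75 + 3.77 + 6.61 + 56.2 = 73.33

73.33 femtofarads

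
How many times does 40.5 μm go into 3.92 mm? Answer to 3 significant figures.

96.8

(3.92e-3) / (40.5e-6) = 0.09679e3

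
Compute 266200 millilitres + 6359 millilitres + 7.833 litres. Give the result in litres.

In litres:
  266200 millilitres = 266200 × 10^-3 litres = 266.2
  6359 millilitres = 6359 × 10^-3 litres = 6.359
  7.833 litres → 7.833
Sum: 266.2 + 6.359 + 7.833 = 280.392

280.392 litres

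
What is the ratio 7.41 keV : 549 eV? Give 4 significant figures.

13.50

(7.41 × 10³) / (549) = 0.013497 × 10³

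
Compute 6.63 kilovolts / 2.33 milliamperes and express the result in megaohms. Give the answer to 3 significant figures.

(6.63e3) / (2.33e-3) = 2.8455e6 Ω

2.85 megaohms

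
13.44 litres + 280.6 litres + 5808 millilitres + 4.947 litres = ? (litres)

304.795 litres

In litres:
  13.44 litres → 13.44
  280.6 litres → 280.6
  5808 millilitres = 5808e-3 litres = 5.808
  4.947 litres → 4.947
Sum: 13.44 + 280.6 + 5.808 + 4.947 = 304.795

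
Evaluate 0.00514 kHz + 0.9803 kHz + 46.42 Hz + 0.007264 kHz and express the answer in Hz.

In Hz:
  0.00514 kHz = 0.00514 × 10^3 Hz = 5.14
  0.9803 kHz = 0.9803 × 10^3 Hz = 980.3
  46.42 Hz → 46.42
  0.007264 kHz = 0.007264 × 10^3 Hz = 7.264
Sum: 5.14 + 980.3 + 46.42 + 7.264 = 1039.124

1039.124 Hz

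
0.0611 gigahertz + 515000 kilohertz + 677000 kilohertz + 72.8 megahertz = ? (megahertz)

1325.9 megahertz

In megahertz:
  0.0611 gigahertz = 0.0611e3 megahertz = 61.1
  515000 kilohertz = 515000e-3 megahertz = 515
  677000 kilohertz = 677000e-3 megahertz = 677
  72.8 megahertz → 72.8
Sum: 61.1 + 515 + 677 + 72.8 = 1325.9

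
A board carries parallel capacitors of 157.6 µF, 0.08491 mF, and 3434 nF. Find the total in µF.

In µF:
  157.6 µF → 157.6
  0.08491 mF = 0.08491 × 10³ µF = 84.91
  3434 nF = 3434 × 10⁻³ µF = 3.434
Sum: 157.6 + 84.91 + 3.434 = 245.944

245.944 µF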